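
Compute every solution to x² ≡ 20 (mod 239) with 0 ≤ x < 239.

Since 239 ≡ 3 (mod 4), a square root of 20 is 20^((239+1)/4) = 20^60 mod 239.
Repeated squaring: 20^2≡161, 20^4≡109, 20^8≡170, 20^16≡220, 20^32≡122 (mod 239).
20^60 = 20^(32+16+8+4) ≡ 62 (mod 239).
Check: 62² = 3844 ≡ 20 (mod 239). The two roots are 62 and 177.

62, 177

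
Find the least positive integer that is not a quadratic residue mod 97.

5

(2/97) = +1, so 2 is a residue.
(3/97) = +1, so 3 is a residue.
(4/97) = +1, so 4 is a residue.
(5/97) = −1, so 5 is the smallest positive non-residue mod 97.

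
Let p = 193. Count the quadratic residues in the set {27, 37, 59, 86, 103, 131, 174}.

4

(27/193) = +1 → QR.
(37/193) = -1 → non-residue.
(59/193) = +1 → QR.
(86/193) = +1 → QR.
(103/193) = -1 → non-residue.
(131/193) = +1 → QR.
(174/193) = -1 → non-residue.
Total quadratic residues among the 7: 4.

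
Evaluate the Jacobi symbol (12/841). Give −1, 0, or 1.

Pull out 2^2: since 841 ≡ 1 (mod 8), (2/841) = +1, so (2/841)^2 = +1.
Reciprocity: 3 ≡ 3 and 841 ≡ 1 (mod 4), so (3/841) = +(841/3).
Reduce top mod 3: now compute (1/3).
Reached (1/3) = 1. Collecting the sign flips along the way, the symbol is +1.

1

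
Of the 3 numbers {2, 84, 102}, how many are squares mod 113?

(2/113) = +1 → QR.
(84/113) = -1 → non-residue.
(102/113) = +1 → QR.
Total quadratic residues among the 3: 2.

2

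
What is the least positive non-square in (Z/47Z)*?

(2/47) = +1, so 2 is a residue.
(3/47) = +1, so 3 is a residue.
(4/47) = +1, so 4 is a residue.
(5/47) = −1, so 5 is the smallest positive non-residue mod 47.

5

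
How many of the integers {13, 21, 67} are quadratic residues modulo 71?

0

(13/71) = -1 → non-residue.
(21/71) = -1 → non-residue.
(67/71) = -1 → non-residue.
Total quadratic residues among the 3: 0.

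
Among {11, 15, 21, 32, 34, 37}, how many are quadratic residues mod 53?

(11/53) = +1 → QR.
(15/53) = +1 → QR.
(21/53) = -1 → non-residue.
(32/53) = -1 → non-residue.
(34/53) = -1 → non-residue.
(37/53) = +1 → QR.
Total quadratic residues among the 6: 3.

3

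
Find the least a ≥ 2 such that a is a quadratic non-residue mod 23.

(2/23) = +1, so 2 is a residue.
(3/23) = +1, so 3 is a residue.
(4/23) = +1, so 4 is a residue.
(5/23) = −1, so 5 is the smallest positive non-residue mod 23.

5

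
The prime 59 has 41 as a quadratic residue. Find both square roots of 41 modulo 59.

10, 49

Since 59 ≡ 3 (mod 4), a square root of 41 is 41^((59+1)/4) = 41^15 mod 59.
Repeated squaring: 41^2≡29, 41^4≡15, 41^8≡48 (mod 59).
41^15 = 41^(8+4+2+1) ≡ 49 (mod 59).
Check: 49² = 2401 ≡ 41 (mod 59). The two roots are 10 and 49.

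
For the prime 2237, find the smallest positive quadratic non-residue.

(2/2237) = −1, so 2 is the smallest positive non-residue mod 2237.

2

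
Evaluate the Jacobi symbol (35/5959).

-1

Reciprocity: 35 ≡ 3 and 5959 ≡ 3 (mod 4), so (35/5959) = −(5959/35).
Reduce top mod 35: now compute (9/35).
Reciprocity: 9 ≡ 1 and 35 ≡ 3 (mod 4), so (9/35) = +(35/9).
Reduce top mod 9: now compute (8/9).
Pull out 2^3: since 9 ≡ 1 (mod 8), (2/9) = +1, so (2/9)^3 = +1.
Reached (1/9) = 1. Collecting the sign flips along the way, the symbol is -1.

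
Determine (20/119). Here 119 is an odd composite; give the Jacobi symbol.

Pull out 2^2: since 119 ≡ 7 (mod 8), (2/119) = +1, so (2/119)^2 = +1.
Reciprocity: 5 ≡ 1 and 119 ≡ 3 (mod 4), so (5/119) = +(119/5).
Reduce top mod 5: now compute (4/5).
Pull out 2^2: since 5 ≡ 5 (mod 8), (2/5) = -1, so (2/5)^2 = +1.
Reached (1/5) = 1. Collecting the sign flips along the way, the symbol is +1.

1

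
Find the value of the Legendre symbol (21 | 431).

-1

Reciprocity: 21 ≡ 1 and 431 ≡ 3 (mod 4), so (21/431) = +(431/21).
Reduce top mod 21: now compute (11/21).
Reciprocity: 11 ≡ 3 and 21 ≡ 1 (mod 4), so (11/21) = +(21/11).
Reduce top mod 11: now compute (10/11).
Pull out 2: since 11 ≡ 3 (mod 8), (2/11) = -1.
Reciprocity: 5 ≡ 1 and 11 ≡ 3 (mod 4), so (5/11) = +(11/5).
Reduce top mod 5: now compute (1/5).
Reached (1/5) = 1. Collecting the sign flips along the way, the symbol is -1.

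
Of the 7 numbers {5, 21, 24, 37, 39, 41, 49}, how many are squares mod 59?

(5/59) = +1 → QR.
(21/59) = +1 → QR.
(24/59) = -1 → non-residue.
(37/59) = -1 → non-residue.
(39/59) = -1 → non-residue.
(41/59) = +1 → QR.
(49/59) = +1 → QR.
Total quadratic residues among the 7: 4.

4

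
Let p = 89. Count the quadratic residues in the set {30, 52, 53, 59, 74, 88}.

(30/89) = -1 → non-residue.
(52/89) = -1 → non-residue.
(53/89) = +1 → QR.
(59/89) = -1 → non-residue.
(74/89) = -1 → non-residue.
(88/89) = +1 → QR.
Total quadratic residues among the 6: 2.

2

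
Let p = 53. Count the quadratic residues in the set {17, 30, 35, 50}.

(17/53) = +1 → QR.
(30/53) = -1 → non-residue.
(35/53) = -1 → non-residue.
(50/53) = -1 → non-residue.
Total quadratic residues among the 4: 1.

1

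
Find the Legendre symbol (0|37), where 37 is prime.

Top reduces to 0: gcd > 1, so the symbol is 0.

0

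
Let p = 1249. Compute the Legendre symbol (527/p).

1

Reciprocity: 527 ≡ 3 and 1249 ≡ 1 (mod 4), so (527/1249) = +(1249/527).
Reduce top mod 527: now compute (195/527).
Reciprocity: 195 ≡ 3 and 527 ≡ 3 (mod 4), so (195/527) = −(527/195).
Reduce top mod 195: now compute (137/195).
Reciprocity: 137 ≡ 1 and 195 ≡ 3 (mod 4), so (137/195) = +(195/137).
Reduce top mod 137: now compute (58/137).
Pull out 2: since 137 ≡ 1 (mod 8), (2/137) = +1.
Reciprocity: 29 ≡ 1 and 137 ≡ 1 (mod 4), so (29/137) = +(137/29).
Reduce top mod 29: now compute (21/29).
Reciprocity: 21 ≡ 1 and 29 ≡ 1 (mod 4), so (21/29) = +(29/21).
Reduce top mod 21: now compute (8/21).
Pull out 2^3: since 21 ≡ 5 (mod 8), (2/21) = -1, so (2/21)^3 = -1.
Reached (1/21) = 1. Collecting the sign flips along the way, the symbol is +1.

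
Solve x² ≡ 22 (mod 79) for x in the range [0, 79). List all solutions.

Since 79 ≡ 3 (mod 4), a square root of 22 is 22^((79+1)/4) = 22^20 mod 79.
Repeated squaring: 22^2≡10, 22^4≡21, 22^8≡46, 22^16≡62 (mod 79).
22^20 = 22^(16+4) ≡ 38 (mod 79).
Check: 38² = 1444 ≡ 22 (mod 79). The two roots are 38 and 41.

38, 41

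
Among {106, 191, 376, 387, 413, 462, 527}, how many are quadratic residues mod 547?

3

(106/547) = -1 → non-residue.
(191/547) = +1 → QR.
(376/547) = -1 → non-residue.
(387/547) = -1 → non-residue.
(413/547) = +1 → QR.
(462/547) = -1 → non-residue.
(527/547) = +1 → QR.
Total quadratic residues among the 7: 3.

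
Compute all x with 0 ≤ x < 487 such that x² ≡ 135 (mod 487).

185, 302

Since 487 ≡ 3 (mod 4), a square root of 135 is 135^((487+1)/4) = 135^122 mod 487.
Repeated squaring: 135^2≡206, 135^4≡67, 135^8≡106, 135^16≡35, 135^32≡251, 135^64≡178 (mod 487).
135^122 = 135^(64+32+16+8+2) ≡ 185 (mod 487).
Check: 185² = 34225 ≡ 135 (mod 487). The two roots are 185 and 302.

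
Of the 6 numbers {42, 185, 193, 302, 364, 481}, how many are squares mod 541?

(42/541) = -1 → non-residue.
(185/541) = -1 → non-residue.
(193/541) = -1 → non-residue.
(302/541) = -1 → non-residue.
(364/541) = -1 → non-residue.
(481/541) = +1 → QR.
Total quadratic residues among the 6: 1.

1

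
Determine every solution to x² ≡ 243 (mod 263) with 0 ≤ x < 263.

Since 263 ≡ 3 (mod 4), a square root of 243 is 243^((263+1)/4) = 243^66 mod 263.
Repeated squaring: 243^2≡137, 243^4≡96, 243^8≡11, 243^16≡121, 243^32≡176, 243^64≡205 (mod 263).
243^66 = 243^(64+2) ≡ 207 (mod 263).
Check: 207² = 42849 ≡ 243 (mod 263). The two roots are 56 and 207.

56, 207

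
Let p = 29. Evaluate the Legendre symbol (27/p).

-1

Reciprocity: 27 ≡ 3 and 29 ≡ 1 (mod 4), so (27/29) = +(29/27).
Reduce top mod 27: now compute (2/27).
Pull out 2: since 27 ≡ 3 (mod 8), (2/27) = -1.
Reached (1/27) = 1. Collecting the sign flips along the way, the symbol is -1.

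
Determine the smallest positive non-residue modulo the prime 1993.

5

(2/1993) = +1, so 2 is a residue.
(3/1993) = +1, so 3 is a residue.
(4/1993) = +1, so 4 is a residue.
(5/1993) = −1, so 5 is the smallest positive non-residue mod 1993.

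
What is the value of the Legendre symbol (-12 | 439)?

Euler's criterion: (-12/439) ≡ 427^219 (mod 439).
427^2 ≡ 144 (mod 439)
427^4 ≡ 103 (mod 439)
427^8 ≡ 73 (mod 439)
427^16 ≡ 61 (mod 439)
427^32 ≡ 209 (mod 439)
427^64 ≡ 220 (mod 439)
427^128 ≡ 110 (mod 439)
427^219 = 427^(128+64+16+8+2+1) ≡ 1 (mod 439).
Result is 1, so (-12/439) = 1.

1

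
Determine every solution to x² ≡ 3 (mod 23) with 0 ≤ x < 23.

Since 23 ≡ 3 (mod 4), a square root of 3 is 3^((23+1)/4) = 3^6 mod 23.
Repeated squaring: 3^2≡9, 3^4≡12 (mod 23).
3^6 = 3^(4+2) ≡ 16 (mod 23).
Check: 16² = 256 ≡ 3 (mod 23). The two roots are 7 and 16.

7, 16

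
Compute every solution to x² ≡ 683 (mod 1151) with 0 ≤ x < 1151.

Since 1151 ≡ 3 (mod 4), a square root of 683 is 683^((1151+1)/4) = 683^288 mod 1151.
Repeated squaring: 683^2≡334, 683^4≡1060, 683^8≡224, 683^16≡683, 683^32≡334, 683^64≡1060, 683^128≡224, 683^256≡683 (mod 1151).
683^288 = 683^(256+32) ≡ 224 (mod 1151).
Check: 224² = 50176 ≡ 683 (mod 1151). The two roots are 224 and 927.

224, 927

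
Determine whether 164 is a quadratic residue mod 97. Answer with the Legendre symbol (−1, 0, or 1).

-1

Euler's criterion: (164/97) ≡ 67^48 (mod 97).
67^2 ≡ 27 (mod 97)
67^4 ≡ 50 (mod 97)
67^8 ≡ 75 (mod 97)
67^16 ≡ 96 (mod 97)
67^32 ≡ 1 (mod 97)
67^48 = 67^(32+16) ≡ 96 (mod 97).
Result is 96 ≡ −1, so (164/97) = −1.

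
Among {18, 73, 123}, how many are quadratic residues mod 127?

(18/127) = +1 → QR.
(73/127) = +1 → QR.
(123/127) = -1 → non-residue.
Total quadratic residues among the 3: 2.

2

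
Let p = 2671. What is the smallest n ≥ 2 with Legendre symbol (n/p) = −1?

3

(2/2671) = +1, so 2 is a residue.
(3/2671) = −1, so 3 is the smallest positive non-residue mod 2671.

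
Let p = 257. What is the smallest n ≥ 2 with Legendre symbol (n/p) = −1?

(2/257) = +1, so 2 is a residue.
(3/257) = −1, so 3 is the smallest positive non-residue mod 257.

3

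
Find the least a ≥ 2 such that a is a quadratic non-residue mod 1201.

(2/1201) = +1, so 2 is a residue.
(3/1201) = +1, so 3 is a residue.
(4/1201) = +1, so 4 is a residue.
(5/1201) = +1, so 5 is a residue.
(6/1201) = +1, so 6 is a residue.
(7/1201) = +1, so 7 is a residue.
(8/1201) = +1, so 8 is a residue.
(9/1201) = +1, so 9 is a residue.
(10/1201) = +1, so 10 is a residue.
(11/1201) = −1, so 11 is the smallest positive non-residue mod 1201.

11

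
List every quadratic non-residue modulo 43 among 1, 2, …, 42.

Square k = 1,…,21 (k and 43−k give the same square):
1²=1, 2²=4, 3²=9, 4²=16, 5²=25, 6²=36, 7²≡6, 8²≡21, 9²≡38, 10²≡14, 11²≡35, 12²≡15, 13²≡40, 14²≡24, 15²≡10, 16²≡41, 17²≡31, 18²≡23, 19²≡17, 20²≡13, 21²≡11 (mod 43).
The residues are {1, 4, 6, 9, 10, 11, 13, 14, 15, 16, 17, 21, 23, 24, 25, 31, 35, 36, 38, 40, 41}; the non-residues are the remaining 21 nonzero classes.

2, 3, 5, 7, 8, 12, 18, 19, 20, 22, 26, 27, 28, 29, 30, 32, 33, 34, 37, 39, 42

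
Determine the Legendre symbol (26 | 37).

1

Pull out 2: since 37 ≡ 5 (mod 8), (2/37) = -1.
Reciprocity: 13 ≡ 1 and 37 ≡ 1 (mod 4), so (13/37) = +(37/13).
Reduce top mod 13: now compute (11/13).
Reciprocity: 11 ≡ 3 and 13 ≡ 1 (mod 4), so (11/13) = +(13/11).
Reduce top mod 11: now compute (2/11).
Pull out 2: since 11 ≡ 3 (mod 8), (2/11) = -1.
Reached (1/11) = 1. Collecting the sign flips along the way, the symbol is +1.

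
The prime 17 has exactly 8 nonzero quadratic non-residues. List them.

Square k = 1,…,8 (k and 17−k give the same square):
1²=1, 2²=4, 3²=9, 4²=16, 5²≡8, 6²≡2, 7²≡15, 8²≡13 (mod 17).
The residues are {1, 2, 4, 8, 9, 13, 15, 16}; the non-residues are the remaining 8 nonzero classes.

3,5,6,7,10,11,12,14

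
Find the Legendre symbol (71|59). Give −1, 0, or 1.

1

Euler's criterion: (71/59) ≡ 12^29 (mod 59).
12^2 ≡ 26 (mod 59)
12^4 ≡ 27 (mod 59)
12^8 ≡ 21 (mod 59)
12^16 ≡ 28 (mod 59)
12^29 = 12^(16+8+4+1) ≡ 1 (mod 59).
Result is 1, so (71/59) = 1.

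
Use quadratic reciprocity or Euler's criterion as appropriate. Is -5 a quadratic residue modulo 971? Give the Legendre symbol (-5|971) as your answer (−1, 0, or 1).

-1

First reduce: -5 ≡ 966 (mod 971).
Pull out 2: since 971 ≡ 3 (mod 8), (2/971) = -1.
Reciprocity: 483 ≡ 3 and 971 ≡ 3 (mod 4), so (483/971) = −(971/483).
Reduce top mod 483: now compute (5/483).
Reciprocity: 5 ≡ 1 and 483 ≡ 3 (mod 4), so (5/483) = +(483/5).
Reduce top mod 5: now compute (3/5).
Reciprocity: 3 ≡ 3 and 5 ≡ 1 (mod 4), so (3/5) = +(5/3).
Reduce top mod 3: now compute (2/3).
Pull out 2: since 3 ≡ 3 (mod 8), (2/3) = -1.
Reached (1/3) = 1. Collecting the sign flips along the way, the symbol is -1.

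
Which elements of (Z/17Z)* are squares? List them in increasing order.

Square k = 1,…,8 (k and 17−k give the same square):
1²=1, 2²=4, 3²=9, 4²=16, 5²≡8, 6²≡2, 7²≡15, 8²≡13 (mod 17).
So the quadratic residues mod 17 are {1, 2, 4, 8, 9, 13, 15, 16}.

1 2 4 8 9 13 15 16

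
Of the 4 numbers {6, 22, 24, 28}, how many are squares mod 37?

(6/37) = -1 → non-residue.
(22/37) = -1 → non-residue.
(24/37) = -1 → non-residue.
(28/37) = +1 → QR.
Total quadratic residues among the 4: 1.

1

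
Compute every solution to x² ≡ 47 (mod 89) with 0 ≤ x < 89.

15, 74

89 ≡ 1 (mod 4), so we find a root by search.
Trying successive values, 15² = 225 ≡ 47 (mod 89). The other root is 89 − 15 = 74.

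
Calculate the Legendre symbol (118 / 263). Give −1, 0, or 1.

Euler's criterion: (118/263) ≡ 118^131 (mod 263).
118^2 ≡ 248 (mod 263)
118^4 ≡ 225 (mod 263)
118^8 ≡ 129 (mod 263)
118^16 ≡ 72 (mod 263)
118^32 ≡ 187 (mod 263)
118^64 ≡ 253 (mod 263)
118^128 ≡ 100 (mod 263)
118^131 = 118^(128+2+1) ≡ 262 (mod 263).
Result is 262 ≡ −1, so (118/263) = −1.

-1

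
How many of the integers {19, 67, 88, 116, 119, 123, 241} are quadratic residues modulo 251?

5

(19/251) = -1 → non-residue.
(67/251) = +1 → QR.
(88/251) = +1 → QR.
(116/251) = -1 → non-residue.
(119/251) = +1 → QR.
(123/251) = +1 → QR.
(241/251) = +1 → QR.
Total quadratic residues among the 7: 5.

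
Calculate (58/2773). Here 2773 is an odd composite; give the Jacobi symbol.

1

Pull out 2: since 2773 ≡ 5 (mod 8), (2/2773) = -1.
Reciprocity: 29 ≡ 1 and 2773 ≡ 1 (mod 4), so (29/2773) = +(2773/29).
Reduce top mod 29: now compute (18/29).
Pull out 2: since 29 ≡ 5 (mod 8), (2/29) = -1.
Reciprocity: 9 ≡ 1 and 29 ≡ 1 (mod 4), so (9/29) = +(29/9).
Reduce top mod 9: now compute (2/9).
Pull out 2: since 9 ≡ 1 (mod 8), (2/9) = +1.
Reached (1/9) = 1. Collecting the sign flips along the way, the symbol is +1.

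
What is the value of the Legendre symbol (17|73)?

-1

Euler's criterion: (17/73) ≡ 17^36 (mod 73).
17^2 ≡ 70 (mod 73)
17^4 ≡ 9 (mod 73)
17^8 ≡ 8 (mod 73)
17^16 ≡ 64 (mod 73)
17^32 ≡ 8 (mod 73)
17^36 = 17^(32+4) ≡ 72 (mod 73).
Result is 72 ≡ −1, so (17/73) = −1.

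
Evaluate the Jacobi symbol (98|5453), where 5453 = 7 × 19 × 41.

0

Pull out 2: since 5453 ≡ 5 (mod 8), (2/5453) = -1.
Reciprocity: 49 ≡ 1 and 5453 ≡ 1 (mod 4), so (49/5453) = +(5453/49).
Reduce top mod 49: now compute (14/49).
Pull out 2: since 49 ≡ 1 (mod 8), (2/49) = +1.
Reciprocity: 7 ≡ 3 and 49 ≡ 1 (mod 4), so (7/49) = +(49/7).
Reduce top mod 7: now compute (0/7).
Top reduces to 0: gcd > 1, so the symbol is 0.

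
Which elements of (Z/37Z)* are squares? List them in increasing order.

1,3,4,7,9,10,11,12,16,21,25,26,27,28,30,33,34,36

Square k = 1,…,18 (k and 37−k give the same square):
1²=1, 2²=4, 3²=9, 4²=16, 5²=25, 6²=36, 7²≡12, 8²≡27, 9²≡7, 10²≡26, 11²≡10, 12²≡33, 13²≡21, 14²≡11, 15²≡3, 16²≡34, 17²≡30, 18²≡28 (mod 37).
So the quadratic residues mod 37 are {1, 3, 4, 7, 9, 10, 11, 12, 16, 21, 25, 26, 27, 28, 30, 33, 34, 36}.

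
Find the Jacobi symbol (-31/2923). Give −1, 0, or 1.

1

First reduce: -31 ≡ 2892 (mod 2923).
Pull out 2^2: since 2923 ≡ 3 (mod 8), (2/2923) = -1, so (2/2923)^2 = +1.
Reciprocity: 723 ≡ 3 and 2923 ≡ 3 (mod 4), so (723/2923) = −(2923/723).
Reduce top mod 723: now compute (31/723).
Reciprocity: 31 ≡ 3 and 723 ≡ 3 (mod 4), so (31/723) = −(723/31).
Reduce top mod 31: now compute (10/31).
Pull out 2: since 31 ≡ 7 (mod 8), (2/31) = +1.
Reciprocity: 5 ≡ 1 and 31 ≡ 3 (mod 4), so (5/31) = +(31/5).
Reduce top mod 5: now compute (1/5).
Reached (1/5) = 1. Collecting the sign flips along the way, the symbol is +1.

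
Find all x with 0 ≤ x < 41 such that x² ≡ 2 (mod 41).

41 ≡ 1 (mod 4), so we find a root by search.
Trying successive values, 17² = 289 ≡ 2 (mod 41). The other root is 41 − 17 = 24.

17, 24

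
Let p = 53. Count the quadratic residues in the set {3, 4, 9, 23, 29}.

(3/53) = -1 → non-residue.
(4/53) = +1 → QR.
(9/53) = +1 → QR.
(23/53) = -1 → non-residue.
(29/53) = +1 → QR.
Total quadratic residues among the 5: 3.

3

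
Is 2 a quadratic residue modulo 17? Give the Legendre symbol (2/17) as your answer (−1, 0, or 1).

Pull out 2: since 17 ≡ 1 (mod 8), (2/17) = +1.
Reached (1/17) = 1. Collecting the sign flips along the way, the symbol is +1.

1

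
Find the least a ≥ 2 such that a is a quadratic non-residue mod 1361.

(2/1361) = +1, so 2 is a residue.
(3/1361) = −1, so 3 is the smallest positive non-residue mod 1361.

3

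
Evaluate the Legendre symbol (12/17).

-1

Pull out 2^2: since 17 ≡ 1 (mod 8), (2/17) = +1, so (2/17)^2 = +1.
Reciprocity: 3 ≡ 3 and 17 ≡ 1 (mod 4), so (3/17) = +(17/3).
Reduce top mod 3: now compute (2/3).
Pull out 2: since 3 ≡ 3 (mod 8), (2/3) = -1.
Reached (1/3) = 1. Collecting the sign flips along the way, the symbol is -1.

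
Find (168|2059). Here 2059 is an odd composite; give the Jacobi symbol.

-1

Pull out 2^3: since 2059 ≡ 3 (mod 8), (2/2059) = -1, so (2/2059)^3 = -1.
Reciprocity: 21 ≡ 1 and 2059 ≡ 3 (mod 4), so (21/2059) = +(2059/21).
Reduce top mod 21: now compute (1/21).
Reached (1/21) = 1. Collecting the sign flips along the way, the symbol is -1.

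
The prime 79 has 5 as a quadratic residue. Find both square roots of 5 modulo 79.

20, 59

Since 79 ≡ 3 (mod 4), a square root of 5 is 5^((79+1)/4) = 5^20 mod 79.
Repeated squaring: 5^2≡25, 5^4≡72, 5^8≡49, 5^16≡31 (mod 79).
5^20 = 5^(16+4) ≡ 20 (mod 79).
Check: 20² = 400 ≡ 5 (mod 79). The two roots are 20 and 59.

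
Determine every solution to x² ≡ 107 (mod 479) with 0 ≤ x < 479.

167, 312

Since 479 ≡ 3 (mod 4), a square root of 107 is 107^((479+1)/4) = 107^120 mod 479.
Repeated squaring: 107^2≡432, 107^4≡293, 107^8≡108, 107^16≡168, 107^32≡442, 107^64≡411 (mod 479).
107^120 = 107^(64+32+16+8) ≡ 167 (mod 479).
Check: 167² = 27889 ≡ 107 (mod 479). The two roots are 167 and 312.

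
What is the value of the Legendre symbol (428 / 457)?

1

Pull out 2^2: since 457 ≡ 1 (mod 8), (2/457) = +1, so (2/457)^2 = +1.
Reciprocity: 107 ≡ 3 and 457 ≡ 1 (mod 4), so (107/457) = +(457/107).
Reduce top mod 107: now compute (29/107).
Reciprocity: 29 ≡ 1 and 107 ≡ 3 (mod 4), so (29/107) = +(107/29).
Reduce top mod 29: now compute (20/29).
Pull out 2^2: since 29 ≡ 5 (mod 8), (2/29) = -1, so (2/29)^2 = +1.
Reciprocity: 5 ≡ 1 and 29 ≡ 1 (mod 4), so (5/29) = +(29/5).
Reduce top mod 5: now compute (4/5).
Pull out 2^2: since 5 ≡ 5 (mod 8), (2/5) = -1, so (2/5)^2 = +1.
Reached (1/5) = 1. Collecting the sign flips along the way, the symbol is +1.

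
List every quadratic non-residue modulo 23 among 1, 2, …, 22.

5,7,10,11,14,15,17,19,20,21,22

Square k = 1,…,11 (k and 23−k give the same square):
1²=1, 2²=4, 3²=9, 4²=16, 5²≡2, 6²≡13, 7²≡3, 8²≡18, 9²≡12, 10²≡8, 11²≡6 (mod 23).
The residues are {1, 2, 3, 4, 6, 8, 9, 12, 13, 16, 18}; the non-residues are the remaining 11 nonzero classes.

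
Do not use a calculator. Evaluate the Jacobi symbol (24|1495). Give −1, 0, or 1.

-1

Pull out 2^3: since 1495 ≡ 7 (mod 8), (2/1495) = +1, so (2/1495)^3 = +1.
Reciprocity: 3 ≡ 3 and 1495 ≡ 3 (mod 4), so (3/1495) = −(1495/3).
Reduce top mod 3: now compute (1/3).
Reached (1/3) = 1. Collecting the sign flips along the way, the symbol is -1.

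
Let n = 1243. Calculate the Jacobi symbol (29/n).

1

Reciprocity: 29 ≡ 1 and 1243 ≡ 3 (mod 4), so (29/1243) = +(1243/29).
Reduce top mod 29: now compute (25/29).
Reciprocity: 25 ≡ 1 and 29 ≡ 1 (mod 4), so (25/29) = +(29/25).
Reduce top mod 25: now compute (4/25).
Pull out 2^2: since 25 ≡ 1 (mod 8), (2/25) = +1, so (2/25)^2 = +1.
Reached (1/25) = 1. Collecting the sign flips along the way, the symbol is +1.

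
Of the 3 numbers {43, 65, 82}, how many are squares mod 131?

(43/131) = +1 → QR.
(65/131) = +1 → QR.
(82/131) = -1 → non-residue.
Total quadratic residues among the 3: 2.

2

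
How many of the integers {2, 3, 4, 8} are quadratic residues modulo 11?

2

(2/11) = -1 → non-residue.
(3/11) = +1 → QR.
(4/11) = +1 → QR.
(8/11) = -1 → non-residue.
Total quadratic residues among the 4: 2.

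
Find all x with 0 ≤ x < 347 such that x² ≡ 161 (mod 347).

94, 253

Since 347 ≡ 3 (mod 4), a square root of 161 is 161^((347+1)/4) = 161^87 mod 347.
Repeated squaring: 161^2≡243, 161^4≡59, 161^8≡11, 161^16≡121, 161^32≡67, 161^64≡325 (mod 347).
161^87 = 161^(64+16+4+2+1) ≡ 94 (mod 347).
Check: 94² = 8836 ≡ 161 (mod 347). The two roots are 94 and 253.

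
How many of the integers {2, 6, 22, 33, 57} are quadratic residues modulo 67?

(2/67) = -1 → non-residue.
(6/67) = +1 → QR.
(22/67) = +1 → QR.
(33/67) = +1 → QR.
(57/67) = -1 → non-residue.
Total quadratic residues among the 5: 3.

3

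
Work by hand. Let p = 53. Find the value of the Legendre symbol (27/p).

-1

Euler's criterion: (27/53) ≡ 27^26 (mod 53).
27^2 ≡ 40 (mod 53)
27^4 ≡ 10 (mod 53)
27^8 ≡ 47 (mod 53)
27^16 ≡ 36 (mod 53)
27^26 = 27^(16+8+2) ≡ 52 (mod 53).
Result is 52 ≡ −1, so (27/53) = −1.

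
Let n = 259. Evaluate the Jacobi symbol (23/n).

-1

Reciprocity: 23 ≡ 3 and 259 ≡ 3 (mod 4), so (23/259) = −(259/23).
Reduce top mod 23: now compute (6/23).
Pull out 2: since 23 ≡ 7 (mod 8), (2/23) = +1.
Reciprocity: 3 ≡ 3 and 23 ≡ 3 (mod 4), so (3/23) = −(23/3).
Reduce top mod 3: now compute (2/3).
Pull out 2: since 3 ≡ 3 (mod 8), (2/3) = -1.
Reached (1/3) = 1. Collecting the sign flips along the way, the symbol is -1.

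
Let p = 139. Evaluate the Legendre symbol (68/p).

Euler's criterion: (68/139) ≡ 68^69 (mod 139).
68^2 ≡ 37 (mod 139)
68^4 ≡ 118 (mod 139)
68^8 ≡ 24 (mod 139)
68^16 ≡ 20 (mod 139)
68^32 ≡ 122 (mod 139)
68^64 ≡ 11 (mod 139)
68^69 = 68^(64+4+1) ≡ 138 (mod 139).
Result is 138 ≡ −1, so (68/139) = −1.

-1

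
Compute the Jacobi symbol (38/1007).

Pull out 2: since 1007 ≡ 7 (mod 8), (2/1007) = +1.
Reciprocity: 19 ≡ 3 and 1007 ≡ 3 (mod 4), so (19/1007) = −(1007/19).
Reduce top mod 19: now compute (0/19).
Top reduces to 0: gcd > 1, so the symbol is 0.

0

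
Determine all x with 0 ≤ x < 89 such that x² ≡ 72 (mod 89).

89 ≡ 1 (mod 4), so we find a root by search.
Trying successive values, 28² = 784 ≡ 72 (mod 89). The other root is 89 − 28 = 61.

28, 61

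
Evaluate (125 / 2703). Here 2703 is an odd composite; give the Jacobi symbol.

-1

Reciprocity: 125 ≡ 1 and 2703 ≡ 3 (mod 4), so (125/2703) = +(2703/125).
Reduce top mod 125: now compute (78/125).
Pull out 2: since 125 ≡ 5 (mod 8), (2/125) = -1.
Reciprocity: 39 ≡ 3 and 125 ≡ 1 (mod 4), so (39/125) = +(125/39).
Reduce top mod 39: now compute (8/39).
Pull out 2^3: since 39 ≡ 7 (mod 8), (2/39) = +1, so (2/39)^3 = +1.
Reached (1/39) = 1. Collecting the sign flips along the way, the symbol is -1.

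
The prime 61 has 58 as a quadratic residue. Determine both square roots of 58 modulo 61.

27, 34

61 ≡ 1 (mod 4), so we find a root by search.
Trying successive values, 27² = 729 ≡ 58 (mod 61). The other root is 61 − 27 = 34.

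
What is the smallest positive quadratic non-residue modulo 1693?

2

(2/1693) = −1, so 2 is the smallest positive non-residue mod 1693.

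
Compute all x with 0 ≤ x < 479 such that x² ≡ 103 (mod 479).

Since 479 ≡ 3 (mod 4), a square root of 103 is 103^((479+1)/4) = 103^120 mod 479.
Repeated squaring: 103^2≡71, 103^4≡251, 103^8≡252, 103^16≡276, 103^32≡15, 103^64≡225 (mod 479).
103^120 = 103^(64+32+16+8) ≡ 218 (mod 479).
Check: 218² = 47524 ≡ 103 (mod 479). The two roots are 218 and 261.

218, 261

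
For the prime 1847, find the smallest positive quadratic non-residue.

5

(2/1847) = +1, so 2 is a residue.
(3/1847) = +1, so 3 is a residue.
(4/1847) = +1, so 4 is a residue.
(5/1847) = −1, so 5 is the smallest positive non-residue mod 1847.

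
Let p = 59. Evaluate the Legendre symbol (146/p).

Euler's criterion: (146/59) ≡ 28^29 (mod 59).
28^2 ≡ 17 (mod 59)
28^4 ≡ 53 (mod 59)
28^8 ≡ 36 (mod 59)
28^16 ≡ 57 (mod 59)
28^29 = 28^(16+8+4+1) ≡ 1 (mod 59).
Result is 1, so (146/59) = 1.

1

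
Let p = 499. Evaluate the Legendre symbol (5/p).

Euler's criterion: (5/499) ≡ 5^249 (mod 499).
5^2 ≡ 25 (mod 499)
5^4 ≡ 126 (mod 499)
5^8 ≡ 407 (mod 499)
5^16 ≡ 480 (mod 499)
5^32 ≡ 361 (mod 499)
5^64 ≡ 82 (mod 499)
5^128 ≡ 237 (mod 499)
5^249 = 5^(128+64+32+16+8+1) ≡ 1 (mod 499).
Result is 1, so (5/499) = 1.

1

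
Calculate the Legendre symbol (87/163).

1

Euler's criterion: (87/163) ≡ 87^81 (mod 163).
87^2 ≡ 71 (mod 163)
87^4 ≡ 151 (mod 163)
87^8 ≡ 144 (mod 163)
87^16 ≡ 35 (mod 163)
87^32 ≡ 84 (mod 163)
87^64 ≡ 47 (mod 163)
87^81 = 87^(64+16+1) ≡ 1 (mod 163).
Result is 1, so (87/163) = 1.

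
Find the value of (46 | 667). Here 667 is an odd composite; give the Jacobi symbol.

0

Pull out 2: since 667 ≡ 3 (mod 8), (2/667) = -1.
Reciprocity: 23 ≡ 3 and 667 ≡ 3 (mod 4), so (23/667) = −(667/23).
Reduce top mod 23: now compute (0/23).
Top reduces to 0: gcd > 1, so the symbol is 0.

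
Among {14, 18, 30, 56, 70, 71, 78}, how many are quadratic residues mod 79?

1

(14/79) = -1 → non-residue.
(18/79) = +1 → QR.
(30/79) = -1 → non-residue.
(56/79) = -1 → non-residue.
(70/79) = -1 → non-residue.
(71/79) = -1 → non-residue.
(78/79) = -1 → non-residue.
Total quadratic residues among the 7: 1.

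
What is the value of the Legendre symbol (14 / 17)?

-1

Pull out 2: since 17 ≡ 1 (mod 8), (2/17) = +1.
Reciprocity: 7 ≡ 3 and 17 ≡ 1 (mod 4), so (7/17) = +(17/7).
Reduce top mod 7: now compute (3/7).
Reciprocity: 3 ≡ 3 and 7 ≡ 3 (mod 4), so (3/7) = −(7/3).
Reduce top mod 3: now compute (1/3).
Reached (1/3) = 1. Collecting the sign flips along the way, the symbol is -1.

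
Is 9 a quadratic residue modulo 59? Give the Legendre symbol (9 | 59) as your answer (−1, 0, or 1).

1

Reciprocity: 9 ≡ 1 and 59 ≡ 3 (mod 4), so (9/59) = +(59/9).
Reduce top mod 9: now compute (5/9).
Reciprocity: 5 ≡ 1 and 9 ≡ 1 (mod 4), so (5/9) = +(9/5).
Reduce top mod 5: now compute (4/5).
Pull out 2^2: since 5 ≡ 5 (mod 8), (2/5) = -1, so (2/5)^2 = +1.
Reached (1/5) = 1. Collecting the sign flips along the way, the symbol is +1.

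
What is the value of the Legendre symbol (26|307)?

Euler's criterion: (26/307) ≡ 26^153 (mod 307).
26^2 ≡ 62 (mod 307)
26^4 ≡ 160 (mod 307)
26^8 ≡ 119 (mod 307)
26^16 ≡ 39 (mod 307)
26^32 ≡ 293 (mod 307)
26^64 ≡ 196 (mod 307)
26^128 ≡ 41 (mod 307)
26^153 = 26^(128+16+8+1) ≡ 1 (mod 307).
Result is 1, so (26/307) = 1.

1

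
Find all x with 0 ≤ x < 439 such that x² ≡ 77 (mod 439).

Since 439 ≡ 3 (mod 4), a square root of 77 is 77^((439+1)/4) = 77^110 mod 439.
Repeated squaring: 77^2≡222, 77^4≡116, 77^8≡286, 77^16≡142, 77^32≡409, 77^64≡22 (mod 439).
77^110 = 77^(64+32+8+4+2) ≡ 266 (mod 439).
Check: 266² = 70756 ≡ 77 (mod 439). The two roots are 173 and 266.

173, 266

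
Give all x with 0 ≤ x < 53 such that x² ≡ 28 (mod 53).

9, 44

53 ≡ 1 (mod 4), so we find a root by search.
Trying successive values, 9² = 81 ≡ 28 (mod 53). The other root is 53 − 9 = 44.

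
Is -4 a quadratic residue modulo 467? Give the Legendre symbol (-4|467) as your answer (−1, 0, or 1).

First reduce: -4 ≡ 463 (mod 467).
Reciprocity: 463 ≡ 3 and 467 ≡ 3 (mod 4), so (463/467) = −(467/463).
Reduce top mod 463: now compute (4/463).
Pull out 2^2: since 463 ≡ 7 (mod 8), (2/463) = +1, so (2/463)^2 = +1.
Reached (1/463) = 1. Collecting the sign flips along the way, the symbol is -1.

-1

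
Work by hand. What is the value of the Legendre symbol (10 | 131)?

-1

Pull out 2: since 131 ≡ 3 (mod 8), (2/131) = -1.
Reciprocity: 5 ≡ 1 and 131 ≡ 3 (mod 4), so (5/131) = +(131/5).
Reduce top mod 5: now compute (1/5).
Reached (1/5) = 1. Collecting the sign flips along the way, the symbol is -1.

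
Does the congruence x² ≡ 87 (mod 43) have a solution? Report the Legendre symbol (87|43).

Euler's criterion: (87/43) ≡ 1^21 (mod 43).
1^2 ≡ 1 (mod 43)
1^4 ≡ 1 (mod 43)
1^8 ≡ 1 (mod 43)
1^16 ≡ 1 (mod 43)
1^21 = 1^(16+4+1) ≡ 1 (mod 43).
Result is 1, so (87/43) = 1.

1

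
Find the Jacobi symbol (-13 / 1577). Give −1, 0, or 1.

First reduce: -13 ≡ 1564 (mod 1577).
Pull out 2^2: since 1577 ≡ 1 (mod 8), (2/1577) = +1, so (2/1577)^2 = +1.
Reciprocity: 391 ≡ 3 and 1577 ≡ 1 (mod 4), so (391/1577) = +(1577/391).
Reduce top mod 391: now compute (13/391).
Reciprocity: 13 ≡ 1 and 391 ≡ 3 (mod 4), so (13/391) = +(391/13).
Reduce top mod 13: now compute (1/13).
Reached (1/13) = 1. Collecting the sign flips along the way, the symbol is +1.

1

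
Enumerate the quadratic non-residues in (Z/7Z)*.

3,5,6

Square k = 1,…,3 (k and 7−k give the same square):
1²=1, 2²=4, 3²≡2 (mod 7).
The residues are {1, 2, 4}; the non-residues are the remaining 3 nonzero classes.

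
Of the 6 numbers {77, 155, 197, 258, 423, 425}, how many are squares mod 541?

2

(77/541) = -1 → non-residue.
(155/541) = +1 → QR.
(197/541) = -1 → non-residue.
(258/541) = -1 → non-residue.
(423/541) = +1 → QR.
(425/541) = -1 → non-residue.
Total quadratic residues among the 6: 2.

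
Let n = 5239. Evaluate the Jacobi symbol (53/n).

-1

Reciprocity: 53 ≡ 1 and 5239 ≡ 3 (mod 4), so (53/5239) = +(5239/53).
Reduce top mod 53: now compute (45/53).
Reciprocity: 45 ≡ 1 and 53 ≡ 1 (mod 4), so (45/53) = +(53/45).
Reduce top mod 45: now compute (8/45).
Pull out 2^3: since 45 ≡ 5 (mod 8), (2/45) = -1, so (2/45)^3 = -1.
Reached (1/45) = 1. Collecting the sign flips along the way, the symbol is -1.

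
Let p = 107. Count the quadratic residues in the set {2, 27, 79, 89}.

3

(2/107) = -1 → non-residue.
(27/107) = +1 → QR.
(79/107) = +1 → QR.
(89/107) = +1 → QR.
Total quadratic residues among the 4: 3.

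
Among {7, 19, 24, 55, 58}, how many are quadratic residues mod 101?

3

(7/101) = -1 → non-residue.
(19/101) = +1 → QR.
(24/101) = +1 → QR.
(55/101) = -1 → non-residue.
(58/101) = +1 → QR.
Total quadratic residues among the 5: 3.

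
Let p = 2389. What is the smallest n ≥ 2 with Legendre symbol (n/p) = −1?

(2/2389) = −1, so 2 is the smallest positive non-residue mod 2389.

2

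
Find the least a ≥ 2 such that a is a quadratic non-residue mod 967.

(2/967) = +1, so 2 is a residue.
(3/967) = −1, so 3 is the smallest positive non-residue mod 967.

3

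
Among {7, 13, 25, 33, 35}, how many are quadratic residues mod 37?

(7/37) = +1 → QR.
(13/37) = -1 → non-residue.
(25/37) = +1 → QR.
(33/37) = +1 → QR.
(35/37) = -1 → non-residue.
Total quadratic residues among the 5: 3.

3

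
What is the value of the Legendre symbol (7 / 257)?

Reciprocity: 7 ≡ 3 and 257 ≡ 1 (mod 4), so (7/257) = +(257/7).
Reduce top mod 7: now compute (5/7).
Reciprocity: 5 ≡ 1 and 7 ≡ 3 (mod 4), so (5/7) = +(7/5).
Reduce top mod 5: now compute (2/5).
Pull out 2: since 5 ≡ 5 (mod 8), (2/5) = -1.
Reached (1/5) = 1. Collecting the sign flips along the way, the symbol is -1.

-1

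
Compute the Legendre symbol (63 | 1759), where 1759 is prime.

-1

Reciprocity: 63 ≡ 3 and 1759 ≡ 3 (mod 4), so (63/1759) = −(1759/63).
Reduce top mod 63: now compute (58/63).
Pull out 2: since 63 ≡ 7 (mod 8), (2/63) = +1.
Reciprocity: 29 ≡ 1 and 63 ≡ 3 (mod 4), so (29/63) = +(63/29).
Reduce top mod 29: now compute (5/29).
Reciprocity: 5 ≡ 1 and 29 ≡ 1 (mod 4), so (5/29) = +(29/5).
Reduce top mod 5: now compute (4/5).
Pull out 2^2: since 5 ≡ 5 (mod 8), (2/5) = -1, so (2/5)^2 = +1.
Reached (1/5) = 1. Collecting the sign flips along the way, the symbol is -1.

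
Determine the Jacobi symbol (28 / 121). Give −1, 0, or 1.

Pull out 2^2: since 121 ≡ 1 (mod 8), (2/121) = +1, so (2/121)^2 = +1.
Reciprocity: 7 ≡ 3 and 121 ≡ 1 (mod 4), so (7/121) = +(121/7).
Reduce top mod 7: now compute (2/7).
Pull out 2: since 7 ≡ 7 (mod 8), (2/7) = +1.
Reached (1/7) = 1. Collecting the sign flips along the way, the symbol is +1.

1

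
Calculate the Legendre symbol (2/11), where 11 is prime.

Euler's criterion: (2/11) ≡ 2^5 (mod 11).
2^2 ≡ 4 (mod 11)
2^4 ≡ 5 (mod 11)
2^5 = 2^(4+1) ≡ 10 (mod 11).
Result is 10 ≡ −1, so (2/11) = −1.

-1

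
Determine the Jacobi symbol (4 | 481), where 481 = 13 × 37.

1

Pull out 2^2: since 481 ≡ 1 (mod 8), (2/481) = +1, so (2/481)^2 = +1.
Reached (1/481) = 1. Collecting the sign flips along the way, the symbol is +1.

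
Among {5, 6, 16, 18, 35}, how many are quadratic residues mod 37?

1

(5/37) = -1 → non-residue.
(6/37) = -1 → non-residue.
(16/37) = +1 → QR.
(18/37) = -1 → non-residue.
(35/37) = -1 → non-residue.
Total quadratic residues among the 5: 1.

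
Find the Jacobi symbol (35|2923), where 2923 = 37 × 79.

1

Reciprocity: 35 ≡ 3 and 2923 ≡ 3 (mod 4), so (35/2923) = −(2923/35).
Reduce top mod 35: now compute (18/35).
Pull out 2: since 35 ≡ 3 (mod 8), (2/35) = -1.
Reciprocity: 9 ≡ 1 and 35 ≡ 3 (mod 4), so (9/35) = +(35/9).
Reduce top mod 9: now compute (8/9).
Pull out 2^3: since 9 ≡ 1 (mod 8), (2/9) = +1, so (2/9)^3 = +1.
Reached (1/9) = 1. Collecting the sign flips along the way, the symbol is +1.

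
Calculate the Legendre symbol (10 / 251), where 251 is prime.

Pull out 2: since 251 ≡ 3 (mod 8), (2/251) = -1.
Reciprocity: 5 ≡ 1 and 251 ≡ 3 (mod 4), so (5/251) = +(251/5).
Reduce top mod 5: now compute (1/5).
Reached (1/5) = 1. Collecting the sign flips along the way, the symbol is -1.

-1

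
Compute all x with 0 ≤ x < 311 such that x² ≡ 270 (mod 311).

Since 311 ≡ 3 (mod 4), a square root of 270 is 270^((311+1)/4) = 270^78 mod 311.
Repeated squaring: 270^2≡126, 270^4≡15, 270^8≡225, 270^16≡243, 270^32≡270, 270^64≡126 (mod 311).
270^78 = 270^(64+8+4+2) ≡ 243 (mod 311).
Check: 243² = 59049 ≡ 270 (mod 311). The two roots are 68 and 243.

68, 243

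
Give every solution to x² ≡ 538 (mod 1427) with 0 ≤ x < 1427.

404, 1023

Since 1427 ≡ 3 (mod 4), a square root of 538 is 538^((1427+1)/4) = 538^357 mod 1427.
Repeated squaring: 538^2≡1190, 538^4≡516, 538^8≡834, 538^16≡607, 538^32≡283, 538^64≡177, 538^128≡1362, 538^256≡1371 (mod 1427).
538^357 = 538^(256+64+32+4+1) ≡ 404 (mod 1427).
Check: 404² = 163216 ≡ 538 (mod 1427). The two roots are 404 and 1023.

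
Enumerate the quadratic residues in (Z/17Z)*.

1, 2, 4, 8, 9, 13, 15, 16

Square k = 1,…,8 (k and 17−k give the same square):
1²=1, 2²=4, 3²=9, 4²=16, 5²≡8, 6²≡2, 7²≡15, 8²≡13 (mod 17).
So the quadratic residues mod 17 are {1, 2, 4, 8, 9, 13, 15, 16}.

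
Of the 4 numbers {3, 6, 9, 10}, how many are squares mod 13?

(3/13) = +1 → QR.
(6/13) = -1 → non-residue.
(9/13) = +1 → QR.
(10/13) = +1 → QR.
Total quadratic residues among the 4: 3.

3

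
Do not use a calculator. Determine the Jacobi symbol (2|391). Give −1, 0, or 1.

1

Pull out 2: since 391 ≡ 7 (mod 8), (2/391) = +1.
Reached (1/391) = 1. Collecting the sign flips along the way, the symbol is +1.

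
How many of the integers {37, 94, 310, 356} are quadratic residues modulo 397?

(37/397) = +1 → QR.
(94/397) = -1 → non-residue.
(310/397) = +1 → QR.
(356/397) = -1 → non-residue.
Total quadratic residues among the 4: 2.

2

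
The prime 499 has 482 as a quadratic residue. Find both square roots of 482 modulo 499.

116, 383

Since 499 ≡ 3 (mod 4), a square root of 482 is 482^((499+1)/4) = 482^125 mod 499.
Repeated squaring: 482^2≡289, 482^4≡188, 482^8≡414, 482^16≡239, 482^32≡235, 482^64≡335 (mod 499).
482^125 = 482^(64+32+16+8+4+1) ≡ 116 (mod 499).
Check: 116² = 13456 ≡ 482 (mod 499). The two roots are 116 and 383.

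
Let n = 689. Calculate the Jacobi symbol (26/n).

Pull out 2: since 689 ≡ 1 (mod 8), (2/689) = +1.
Reciprocity: 13 ≡ 1 and 689 ≡ 1 (mod 4), so (13/689) = +(689/13).
Reduce top mod 13: now compute (0/13).
Top reduces to 0: gcd > 1, so the symbol is 0.

0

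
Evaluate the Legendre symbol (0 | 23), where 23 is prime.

0

Top reduces to 0: gcd > 1, so the symbol is 0.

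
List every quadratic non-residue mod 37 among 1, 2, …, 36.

Square k = 1,…,18 (k and 37−k give the same square):
1²=1, 2²=4, 3²=9, 4²=16, 5²=25, 6²=36, 7²≡12, 8²≡27, 9²≡7, 10²≡26, 11²≡10, 12²≡33, 13²≡21, 14²≡11, 15²≡3, 16²≡34, 17²≡30, 18²≡28 (mod 37).
The residues are {1, 3, 4, 7, 9, 10, 11, 12, 16, 21, 25, 26, 27, 28, 30, 33, 34, 36}; the non-residues are the remaining 18 nonzero classes.

2,5,6,8,13,14,15,17,18,19,20,22,23,24,29,31,32,35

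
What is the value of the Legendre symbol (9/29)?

1

Reciprocity: 9 ≡ 1 and 29 ≡ 1 (mod 4), so (9/29) = +(29/9).
Reduce top mod 9: now compute (2/9).
Pull out 2: since 9 ≡ 1 (mod 8), (2/9) = +1.
Reached (1/9) = 1. Collecting the sign flips along the way, the symbol is +1.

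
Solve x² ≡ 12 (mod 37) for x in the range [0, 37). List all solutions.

7, 30

37 ≡ 1 (mod 4), so we find a root by search.
Trying successive values, 7² = 49 ≡ 12 (mod 37). The other root is 37 − 7 = 30.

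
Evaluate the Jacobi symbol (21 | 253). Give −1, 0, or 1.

1

Reciprocity: 21 ≡ 1 and 253 ≡ 1 (mod 4), so (21/253) = +(253/21).
Reduce top mod 21: now compute (1/21).
Reached (1/21) = 1. Collecting the sign flips along the way, the symbol is +1.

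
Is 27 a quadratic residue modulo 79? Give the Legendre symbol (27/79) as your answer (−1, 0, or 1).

Euler's criterion: (27/79) ≡ 27^39 (mod 79).
27^2 ≡ 18 (mod 79)
27^4 ≡ 8 (mod 79)
27^8 ≡ 64 (mod 79)
27^16 ≡ 67 (mod 79)
27^32 ≡ 65 (mod 79)
27^39 = 27^(32+4+2+1) ≡ 78 (mod 79).
Result is 78 ≡ −1, so (27/79) = −1.

-1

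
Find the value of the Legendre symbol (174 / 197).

Euler's criterion: (174/197) ≡ 174^98 (mod 197).
174^2 ≡ 135 (mod 197)
174^4 ≡ 101 (mod 197)
174^8 ≡ 154 (mod 197)
174^16 ≡ 76 (mod 197)
174^32 ≡ 63 (mod 197)
174^64 ≡ 29 (mod 197)
174^98 = 174^(64+32+2) ≡ 1 (mod 197).
Result is 1, so (174/197) = 1.

1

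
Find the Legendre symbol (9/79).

1

Euler's criterion: (9/79) ≡ 9^39 (mod 79).
9^2 ≡ 2 (mod 79)
9^4 ≡ 4 (mod 79)
9^8 ≡ 16 (mod 79)
9^16 ≡ 19 (mod 79)
9^32 ≡ 45 (mod 79)
9^39 = 9^(32+4+2+1) ≡ 1 (mod 79).
Result is 1, so (9/79) = 1.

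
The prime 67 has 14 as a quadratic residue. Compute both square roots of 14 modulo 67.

9, 58

Since 67 ≡ 3 (mod 4), a square root of 14 is 14^((67+1)/4) = 14^17 mod 67.
Repeated squaring: 14^2≡62, 14^4≡25, 14^8≡22, 14^16≡15 (mod 67).
14^17 = 14^(16+1) ≡ 9 (mod 67).
Check: 9² = 81 ≡ 14 (mod 67). The two roots are 9 and 58.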